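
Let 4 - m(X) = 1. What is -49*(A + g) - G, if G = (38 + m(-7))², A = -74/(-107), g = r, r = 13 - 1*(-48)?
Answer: -503316/107 ≈ -4703.9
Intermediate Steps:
m(X) = 3 (m(X) = 4 - 1*1 = 4 - 1 = 3)
r = 61 (r = 13 + 48 = 61)
g = 61
A = 74/107 (A = -74*(-1/107) = 74/107 ≈ 0.69159)
G = 1681 (G = (38 + 3)² = 41² = 1681)
-49*(A + g) - G = -49*(74/107 + 61) - 1*1681 = -49*6601/107 - 1681 = -323449/107 - 1681 = -503316/107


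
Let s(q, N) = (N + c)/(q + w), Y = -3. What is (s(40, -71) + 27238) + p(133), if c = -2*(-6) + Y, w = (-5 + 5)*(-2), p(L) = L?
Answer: 547389/20 ≈ 27369.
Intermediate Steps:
w = 0 (w = 0*(-2) = 0)
c = 9 (c = -2*(-6) - 3 = 12 - 3 = 9)
s(q, N) = (9 + N)/q (s(q, N) = (N + 9)/(q + 0) = (9 + N)/q)
(s(40, -71) + 27238) + p(133) = ((9 - 71)/40 + 27238) + 133 = ((1/40)*(-62) + 27238) + 133 = (-31/20 + 27238) + 133 = 544729/20 + 133 = 547389/20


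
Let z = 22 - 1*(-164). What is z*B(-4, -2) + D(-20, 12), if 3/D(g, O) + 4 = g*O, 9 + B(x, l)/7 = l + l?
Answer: -4129947/244 ≈ -16926.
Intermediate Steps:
B(x, l) = -63 + 14*l (B(x, l) = -63 + 7*(l + l) = -63 + 7*(2*l) = -63 + 14*l)
z = 186 (z = 22 + 164 = 186)
D(g, O) = 3/(-4 + O*g) (D(g, O) = 3/(-4 + g*O) = 3/(-4 + O*g))
z*B(-4, -2) + D(-20, 12) = 186*(-63 + 14*(-2)) + 3/(-4 + 12*(-20)) = 186*(-63 - 28) + 3/(-4 - 240) = 186*(-91) + 3/(-244) = -16926 + 3*(-1/244) = -16926 - 3/244 = -4129947/244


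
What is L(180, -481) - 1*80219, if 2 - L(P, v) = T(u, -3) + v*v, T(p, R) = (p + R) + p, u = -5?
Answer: -311565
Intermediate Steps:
T(p, R) = R + 2*p (T(p, R) = (R + p) + p = R + 2*p)
L(P, v) = 15 - v² (L(P, v) = 2 - ((-3 + 2*(-5)) + v*v) = 2 - ((-3 - 10) + v²) = 2 - (-13 + v²) = 2 + (13 - v²) = 15 - v²)
L(180, -481) - 1*80219 = (15 - 1*(-481)²) - 1*80219 = (15 - 1*231361) - 80219 = (15 - 231361) - 80219 = -231346 - 80219 = -311565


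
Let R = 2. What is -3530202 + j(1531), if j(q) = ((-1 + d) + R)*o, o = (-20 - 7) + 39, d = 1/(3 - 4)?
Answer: -3530202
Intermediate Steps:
d = -1 (d = 1/(-1) = -1)
o = 12 (o = -27 + 39 = 12)
j(q) = 0 (j(q) = ((-1 - 1) + 2)*12 = (-2 + 2)*12 = 0*12 = 0)
-3530202 + j(1531) = -3530202 + 0 = -3530202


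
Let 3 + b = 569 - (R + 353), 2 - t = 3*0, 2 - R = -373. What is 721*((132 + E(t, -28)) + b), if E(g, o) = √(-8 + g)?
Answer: -21630 + 721*I*√6 ≈ -21630.0 + 1766.1*I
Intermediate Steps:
R = 375 (R = 2 - 1*(-373) = 2 + 373 = 375)
t = 2 (t = 2 - 3*0 = 2 - 1*0 = 2 + 0 = 2)
b = -162 (b = -3 + (569 - (375 + 353)) = -3 + (569 - 1*728) = -3 + (569 - 728) = -3 - 159 = -162)
721*((132 + E(t, -28)) + b) = 721*((132 + √(-8 + 2)) - 162) = 721*((132 + √(-6)) - 162) = 721*((132 + I*√6) - 162) = 721*(-30 + I*√6) = -21630 + 721*I*√6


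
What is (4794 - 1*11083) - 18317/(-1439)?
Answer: -9031554/1439 ≈ -6276.3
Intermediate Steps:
(4794 - 1*11083) - 18317/(-1439) = (4794 - 11083) - 18317*(-1/1439) = -6289 + 18317/1439 = -9031554/1439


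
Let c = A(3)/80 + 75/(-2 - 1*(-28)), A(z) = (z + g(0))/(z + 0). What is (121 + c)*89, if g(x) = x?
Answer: 11467917/1040 ≈ 11027.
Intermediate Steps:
A(z) = 1 (A(z) = (z + 0)/(z + 0) = z/z = 1)
c = 3013/1040 (c = 1/80 + 75/(-2 - 1*(-28)) = 1*(1/80) + 75/(-2 + 28) = 1/80 + 75/26 = 3013/1040 ≈ 2.8971)
(121 + c)*89 = (121 + 3013/1040)*89 = (128853/1040)*89 = 11467917/1040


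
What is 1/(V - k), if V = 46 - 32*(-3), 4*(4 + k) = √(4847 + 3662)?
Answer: 2336/332547 + 4*√8509/332547 ≈ 0.0081341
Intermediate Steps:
k = -4 + √8509/4 (k = -4 + √(4847 + 3662)/4 = -4 + √8509/4 ≈ 19.061)
V = 142 (V = 46 + 96 = 142)
1/(V - k) = 1/(142 - (-4 + √8509/4)) = 1/(142 + (4 - √8509/4)) = 1/(146 - √8509/4)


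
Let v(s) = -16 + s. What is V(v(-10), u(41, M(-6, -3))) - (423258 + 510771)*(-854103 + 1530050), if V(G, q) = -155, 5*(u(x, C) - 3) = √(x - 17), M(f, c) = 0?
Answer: -631354100618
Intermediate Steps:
u(x, C) = 3 + √(-17 + x)/5 (u(x, C) = 3 + √(x - 17)/5 = 3 + √(-17 + x)/5)
V(v(-10), u(41, M(-6, -3))) - (423258 + 510771)*(-854103 + 1530050) = -155 - (423258 + 510771)*(-854103 + 1530050) = -155 - 934029*675947 = -155 - 1*631354100463 = -155 - 631354100463 = -631354100618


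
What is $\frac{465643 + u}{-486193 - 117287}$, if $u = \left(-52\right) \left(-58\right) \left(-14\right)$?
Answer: $- \frac{423419}{603480} \approx -0.70163$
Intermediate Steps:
$u = -42224$ ($u = 3016 \left(-14\right) = -42224$)
$\frac{465643 + u}{-486193 - 117287} = \frac{465643 - 42224}{-486193 - 117287} = \frac{423419}{-603480} = 423419 \left(- \frac{1}{603480}\right) = - \frac{423419}{603480}$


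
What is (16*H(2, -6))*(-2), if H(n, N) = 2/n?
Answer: -32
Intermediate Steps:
(16*H(2, -6))*(-2) = (16*(2/2))*(-2) = (16*(2*(½)))*(-2) = (16*1)*(-2) = 16*(-2) = -32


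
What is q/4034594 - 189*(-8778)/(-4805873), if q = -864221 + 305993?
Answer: -4688166885996/9694873185281 ≈ -0.48357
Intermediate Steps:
q = -558228
q/4034594 - 189*(-8778)/(-4805873) = -558228/4034594 - 189*(-8778)/(-4805873) = -558228*1/4034594 + 1659042*(-1/4805873) = -279114/2017297 - 1659042/4805873 = -4688166885996/9694873185281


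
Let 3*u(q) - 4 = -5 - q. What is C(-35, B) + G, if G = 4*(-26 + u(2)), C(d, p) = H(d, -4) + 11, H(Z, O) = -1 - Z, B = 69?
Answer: -63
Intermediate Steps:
u(q) = -⅓ - q/3 (u(q) = 4/3 + (-5 - q)/3 = 4/3 + (-5/3 - q/3) = -⅓ - q/3)
C(d, p) = 10 - d (C(d, p) = (-1 - d) + 11 = 10 - d)
G = -108 (G = 4*(-26 + (-⅓ - ⅓*2)) = 4*(-26 + (-⅓ - ⅔)) = 4*(-26 - 1) = 4*(-27) = -108)
C(-35, B) + G = (10 - 1*(-35)) - 108 = (10 + 35) - 108 = 45 - 108 = -63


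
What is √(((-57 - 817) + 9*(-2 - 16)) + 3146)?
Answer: √2110 ≈ 45.935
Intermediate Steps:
√(((-57 - 817) + 9*(-2 - 16)) + 3146) = √((-874 + 9*(-18)) + 3146) = √((-874 - 162) + 3146) = √(-1036 + 3146) = √2110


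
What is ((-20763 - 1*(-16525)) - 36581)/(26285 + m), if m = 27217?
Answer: -40819/53502 ≈ -0.76294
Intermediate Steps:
((-20763 - 1*(-16525)) - 36581)/(26285 + m) = ((-20763 - 1*(-16525)) - 36581)/(26285 + 27217) = ((-20763 + 16525) - 36581)/53502 = (-4238 - 36581)*(1/53502) = -40819*1/53502 = -40819/53502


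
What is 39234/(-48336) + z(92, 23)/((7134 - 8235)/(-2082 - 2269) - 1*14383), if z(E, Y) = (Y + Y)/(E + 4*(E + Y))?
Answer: -613813759379/756208647888 ≈ -0.81170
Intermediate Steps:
z(E, Y) = 2*Y/(4*Y + 5*E) (z(E, Y) = (2*Y)/(E + (4*E + 4*Y)) = (2*Y)/(4*Y + 5*E) = 2*Y/(4*Y + 5*E))
39234/(-48336) + z(92, 23)/((7134 - 8235)/(-2082 - 2269) - 1*14383) = 39234/(-48336) + (2*23/(4*23 + 5*92))/((7134 - 8235)/(-2082 - 2269) - 1*14383) = 39234*(-1/48336) + (2*23/(92 + 460))/(-1101/(-4351) - 14383) = -6539/8056 + (2*23/552)/(-1101*(-1/4351) - 14383) = -6539/8056 + (2*23*(1/552))/(1101/4351 - 14383) = -6539/8056 + 1/(12*(-62579332/4351)) = -6539/8056 + (1/12)*(-4351/62579332) = -6539/8056 - 4351/750951984 = -613813759379/756208647888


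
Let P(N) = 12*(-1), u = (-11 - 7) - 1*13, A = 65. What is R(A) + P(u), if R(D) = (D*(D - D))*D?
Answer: -12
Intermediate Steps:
u = -31 (u = -18 - 13 = -31)
P(N) = -12
R(D) = 0 (R(D) = (D*0)*D = 0*D = 0)
R(A) + P(u) = 0 - 12 = -12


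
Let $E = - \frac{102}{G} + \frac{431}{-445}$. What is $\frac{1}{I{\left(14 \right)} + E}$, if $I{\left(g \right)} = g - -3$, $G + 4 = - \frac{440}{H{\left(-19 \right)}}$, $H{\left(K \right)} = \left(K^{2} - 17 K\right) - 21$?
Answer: $\frac{687970}{26075949} \approx 0.026383$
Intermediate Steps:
$H{\left(K \right)} = -21 + K^{2} - 17 K$
$G = - \frac{3092}{663}$ ($G = -4 - \frac{440}{-21 + \left(-19\right)^{2} - -323} = -4 - \frac{440}{-21 + 361 + 323} = -4 - \frac{440}{663} = - \frac{3092}{663} \approx -4.6637$)
$I{\left(g \right)} = 3 + g$ ($I{\left(g \right)} = g + 3 = 3 + g$)
$E = \frac{14380459}{687970}$ ($E = - \frac{102}{- \frac{3092}{663}} + \frac{431}{-445} = \left(-102\right) \left(- \frac{663}{3092}\right) + 431 \left(- \frac{1}{445}\right) = \frac{33813}{1546} - \frac{431}{445} = \frac{14380459}{687970} \approx 20.903$)
$\frac{1}{I{\left(14 \right)} + E} = \frac{1}{\left(3 + 14\right) + \frac{14380459}{687970}} = \frac{1}{17 + \frac{14380459}{687970}} = \frac{1}{\frac{26075949}{687970}} = \frac{687970}{26075949}$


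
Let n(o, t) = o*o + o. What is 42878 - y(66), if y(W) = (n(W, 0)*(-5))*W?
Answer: 1502138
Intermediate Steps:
n(o, t) = o + o² (n(o, t) = o² + o = o + o²)
y(W) = -5*W²*(1 + W) (y(W) = ((W*(1 + W))*(-5))*W = (-5*W*(1 + W))*W = -5*W²*(1 + W))
42878 - y(66) = 42878 - 5*66²*(-1 - 1*66) = 42878 - 5*4356*(-1 - 66) = 42878 - 5*4356*(-67) = 42878 - 1*(-1459260) = 42878 + 1459260 = 1502138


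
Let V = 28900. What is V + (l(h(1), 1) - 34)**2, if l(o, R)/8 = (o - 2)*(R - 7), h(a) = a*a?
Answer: 29096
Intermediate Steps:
h(a) = a**2
l(o, R) = 8*(-7 + R)*(-2 + o) (l(o, R) = 8*((o - 2)*(R - 7)) = 8*((-2 + o)*(-7 + R)) = 8*((-7 + R)*(-2 + o)) = 8*(-7 + R)*(-2 + o))
V + (l(h(1), 1) - 34)**2 = 28900 + ((112 - 56*1**2 - 16*1 + 8*1*1**2) - 34)**2 = 28900 + ((112 - 56*1 - 16 + 8*1*1) - 34)**2 = 28900 + ((112 - 56 - 16 + 8) - 34)**2 = 28900 + (48 - 34)**2 = 28900 + 14**2 = 28900 + 196 = 29096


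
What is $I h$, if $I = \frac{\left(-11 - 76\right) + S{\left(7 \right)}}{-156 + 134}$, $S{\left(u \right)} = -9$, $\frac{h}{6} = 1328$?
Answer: $\frac{382464}{11} \approx 34769.0$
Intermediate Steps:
$h = 7968$ ($h = 6 \cdot 1328 = 7968$)
$I = \frac{48}{11}$ ($I = \frac{\left(-11 - 76\right) - 9}{-156 + 134} = \frac{-87 - 9}{-22} = \left(-96\right) \left(- \frac{1}{22}\right) = \frac{48}{11} \approx 4.3636$)
$I h = \frac{48}{11} \cdot 7968 = \frac{382464}{11}$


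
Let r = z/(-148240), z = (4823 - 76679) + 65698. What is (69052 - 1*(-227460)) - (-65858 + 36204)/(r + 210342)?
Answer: 4622787987863408/15590552119 ≈ 2.9651e+5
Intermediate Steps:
z = -6158 (z = -71856 + 65698 = -6158)
r = 3079/74120 (r = -6158/(-148240) = -6158*(-1/148240) = 3079/74120 ≈ 0.041541)
(69052 - 1*(-227460)) - (-65858 + 36204)/(r + 210342) = (69052 - 1*(-227460)) - (-65858 + 36204)/(3079/74120 + 210342) = (69052 + 227460) - (-29654)/15590552119/74120 = 296512 - (-29654)*74120/15590552119 = 296512 - 1*(-2197954480/15590552119) = 296512 + 2197954480/15590552119 = 4622787987863408/15590552119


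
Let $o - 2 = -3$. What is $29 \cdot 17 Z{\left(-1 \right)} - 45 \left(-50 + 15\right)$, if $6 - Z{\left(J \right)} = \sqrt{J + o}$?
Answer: $4533 - 493 i \sqrt{2} \approx 4533.0 - 697.21 i$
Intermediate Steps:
$o = -1$ ($o = 2 - 3 = -1$)
$Z{\left(J \right)} = 6 - \sqrt{-1 + J}$ ($Z{\left(J \right)} = 6 - \sqrt{J - 1} = 6 - \sqrt{-1 + J}$)
$29 \cdot 17 Z{\left(-1 \right)} - 45 \left(-50 + 15\right) = 29 \cdot 17 \left(6 - \sqrt{-1 - 1}\right) - 45 \left(-50 + 15\right) = 493 \left(6 - \sqrt{-2}\right) - 45 \left(-35\right) = 493 \left(6 - i \sqrt{2}\right) - -1575 = 493 \left(6 - i \sqrt{2}\right) + 1575 = \left(2958 - 493 i \sqrt{2}\right) + 1575 = 4533 - 493 i \sqrt{2}$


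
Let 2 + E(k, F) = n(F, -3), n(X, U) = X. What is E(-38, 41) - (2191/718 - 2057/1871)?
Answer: 49769307/1343378 ≈ 37.048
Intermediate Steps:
E(k, F) = -2 + F
E(-38, 41) - (2191/718 - 2057/1871) = (-2 + 41) - (2191/718 - 2057/1871) = 39 - (2191*(1/718) - 2057*1/1871) = 39 - (2191/718 - 2057/1871) = 39 - 1*2622435/1343378 = 39 - 2622435/1343378 = 49769307/1343378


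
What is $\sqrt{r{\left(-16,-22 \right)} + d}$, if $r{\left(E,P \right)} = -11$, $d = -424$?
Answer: $i \sqrt{435} \approx 20.857 i$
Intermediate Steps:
$\sqrt{r{\left(-16,-22 \right)} + d} = \sqrt{-11 - 424} = \sqrt{-435} = i \sqrt{435}$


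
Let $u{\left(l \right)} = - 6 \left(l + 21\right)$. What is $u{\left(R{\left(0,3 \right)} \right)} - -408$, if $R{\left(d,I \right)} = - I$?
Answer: $300$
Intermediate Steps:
$u{\left(l \right)} = -126 - 6 l$ ($u{\left(l \right)} = - 6 \left(21 + l\right) = -126 - 6 l$)
$u{\left(R{\left(0,3 \right)} \right)} - -408 = \left(-126 - 6 \left(\left(-1\right) 3\right)\right) - -408 = \left(-126 - -18\right) + 408 = \left(-126 + 18\right) + 408 = -108 + 408 = 300$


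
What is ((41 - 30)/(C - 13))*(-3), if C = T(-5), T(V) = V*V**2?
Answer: 11/46 ≈ 0.23913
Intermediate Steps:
T(V) = V**3
C = -125 (C = (-5)**3 = -125)
((41 - 30)/(C - 13))*(-3) = ((41 - 30)/(-125 - 13))*(-3) = (11/(-138))*(-3) = (11*(-1/138))*(-3) = -11/138*(-3) = 11/46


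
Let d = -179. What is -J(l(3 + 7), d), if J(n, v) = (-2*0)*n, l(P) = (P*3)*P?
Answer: 0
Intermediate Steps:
l(P) = 3*P**2 (l(P) = (3*P)*P = 3*P**2)
J(n, v) = 0 (J(n, v) = 0*n = 0)
-J(l(3 + 7), d) = -1*0 = 0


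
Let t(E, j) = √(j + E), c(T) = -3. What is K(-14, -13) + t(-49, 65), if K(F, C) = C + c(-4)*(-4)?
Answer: 3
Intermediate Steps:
t(E, j) = √(E + j)
K(F, C) = 12 + C (K(F, C) = C - 3*(-4) = C + 12 = 12 + C)
K(-14, -13) + t(-49, 65) = (12 - 13) + √(-49 + 65) = -1 + √16 = -1 + 4 = 3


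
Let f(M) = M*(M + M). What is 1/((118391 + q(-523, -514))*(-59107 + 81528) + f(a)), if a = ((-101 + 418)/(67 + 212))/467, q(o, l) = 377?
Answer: 16976265849/45206052968719952450 ≈ 3.7553e-10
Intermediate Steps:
a = 317/130293 (a = (317/279)*(1/467) = 317/130293 ≈ 0.0024330)
f(M) = 2*M² (f(M) = M*(2*M) = 2*M²)
1/((118391 + q(-523, -514))*(-59107 + 81528) + f(a)) = 1/((118391 + 377)*(-59107 + 81528) + 2*(317/130293)²) = 1/(118768*22421 + 2*(100489/16976265849)) = 1/(2662897328 + 200978/16976265849) = 1/(45206052968719952450/16976265849) = 16976265849/45206052968719952450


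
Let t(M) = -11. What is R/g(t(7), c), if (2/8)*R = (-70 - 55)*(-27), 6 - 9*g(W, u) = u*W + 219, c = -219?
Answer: -20250/437 ≈ -46.339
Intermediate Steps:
g(W, u) = -71/3 - W*u/9 (g(W, u) = ⅔ - (u*W + 219)/9 = ⅔ - (W*u + 219)/9 = ⅔ - (219 + W*u)/9 = ⅔ + (-73/3 - W*u/9) = -71/3 - W*u/9)
R = 13500 (R = 4*((-70 - 55)*(-27)) = 4*(-125*(-27)) = 4*3375 = 13500)
R/g(t(7), c) = 13500/(-71/3 - ⅑*(-11)*(-219)) = 13500/(-71/3 - 803/3) = 13500/(-874/3) = 13500*(-3/874) = -20250/437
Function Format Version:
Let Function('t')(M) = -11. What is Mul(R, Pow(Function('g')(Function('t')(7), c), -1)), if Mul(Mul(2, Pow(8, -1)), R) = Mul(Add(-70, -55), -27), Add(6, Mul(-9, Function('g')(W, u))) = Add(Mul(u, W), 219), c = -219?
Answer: Rational(-20250, 437) ≈ -46.339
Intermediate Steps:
Function('g')(W, u) = Add(Rational(-71, 3), Mul(Rational(-1, 9), W, u)) (Function('g')(W, u) = Add(Rational(2, 3), Mul(Rational(-1, 9), Add(Mul(u, W), 219))) = Add(Rational(2, 3), Mul(Rational(-1, 9), Add(Mul(W, u), 219))) = Add(Rational(2, 3), Mul(Rational(-1, 9), Add(219, Mul(W, u)))) = Add(Rational(2, 3), Add(Rational(-73, 3), Mul(Rational(-1, 9), W, u))) = Add(Rational(-71, 3), Mul(Rational(-1, 9), W, u)))
R = 13500 (R = Mul(4, Mul(Add(-70, -55), -27)) = Mul(4, Mul(-125, -27)) = Mul(4, 3375) = 13500)
Mul(R, Pow(Function('g')(Function('t')(7), c), -1)) = Mul(13500, Pow(Add(Rational(-71, 3), Mul(Rational(-1, 9), -11, -219)), -1)) = Mul(13500, Pow(Add(Rational(-71, 3), Rational(-803, 3)), -1)) = Mul(13500, Pow(Rational(-874, 3), -1)) = Mul(13500, Rational(-3, 874)) = Rational(-20250, 437)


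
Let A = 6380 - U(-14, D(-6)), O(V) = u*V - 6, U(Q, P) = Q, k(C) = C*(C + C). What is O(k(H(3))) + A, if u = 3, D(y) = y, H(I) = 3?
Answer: 6442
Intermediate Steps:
k(C) = 2*C² (k(C) = C*(2*C) = 2*C²)
O(V) = -6 + 3*V (O(V) = 3*V - 6 = -6 + 3*V)
A = 6394 (A = 6380 - 1*(-14) = 6380 + 14 = 6394)
O(k(H(3))) + A = (-6 + 3*(2*3²)) + 6394 = (-6 + 3*(2*9)) + 6394 = (-6 + 3*18) + 6394 = (-6 + 54) + 6394 = 48 + 6394 = 6442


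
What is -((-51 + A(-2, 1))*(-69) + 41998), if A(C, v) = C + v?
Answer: -45586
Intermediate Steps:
-((-51 + A(-2, 1))*(-69) + 41998) = -((-51 + (-2 + 1))*(-69) + 41998) = -((-51 - 1)*(-69) + 41998) = -(-52*(-69) + 41998) = -(3588 + 41998) = -1*45586 = -45586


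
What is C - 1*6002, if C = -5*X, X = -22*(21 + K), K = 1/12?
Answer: -22097/6 ≈ -3682.8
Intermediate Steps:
K = 1/12 ≈ 0.083333
X = -2783/6 (X = -22*(21 + 1/12) = -22*253/12 = -2783/6 ≈ -463.83)
C = 13915/6 (C = -5*(-2783/6) = 13915/6 ≈ 2319.2)
C - 1*6002 = 13915/6 - 1*6002 = 13915/6 - 6002 = -22097/6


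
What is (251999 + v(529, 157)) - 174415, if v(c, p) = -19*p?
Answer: 74601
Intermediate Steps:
(251999 + v(529, 157)) - 174415 = (251999 - 19*157) - 174415 = (251999 - 2983) - 174415 = 249016 - 174415 = 74601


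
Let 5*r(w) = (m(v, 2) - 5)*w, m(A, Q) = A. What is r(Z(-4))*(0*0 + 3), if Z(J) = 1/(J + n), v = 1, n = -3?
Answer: 12/35 ≈ 0.34286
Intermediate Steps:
Z(J) = 1/(-3 + J) (Z(J) = 1/(J - 3) = 1/(-3 + J))
r(w) = -4*w/5 (r(w) = ((1 - 5)*w)/5 = (-4*w)/5 = -4*w/5)
r(Z(-4))*(0*0 + 3) = (-4/(5*(-3 - 4)))*(0*0 + 3) = (-⅘/(-7))*(0 + 3) = -⅘*(-⅐)*3 = (4/35)*3 = 12/35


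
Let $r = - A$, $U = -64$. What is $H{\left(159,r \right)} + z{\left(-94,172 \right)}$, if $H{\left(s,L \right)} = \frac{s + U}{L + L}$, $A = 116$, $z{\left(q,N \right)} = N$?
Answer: $\frac{39809}{232} \approx 171.59$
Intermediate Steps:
$r = -116$ ($r = \left(-1\right) 116 = -116$)
$H{\left(s,L \right)} = \frac{-64 + s}{2 L}$ ($H{\left(s,L \right)} = \frac{s - 64}{L + L} = \frac{-64 + s}{2 L}$)
$H{\left(159,r \right)} + z{\left(-94,172 \right)} = \frac{-64 + 159}{2 \left(-116\right)} + 172 = \frac{1}{2} \left(- \frac{1}{116}\right) 95 + 172 = - \frac{95}{232} + 172 = \frac{39809}{232}$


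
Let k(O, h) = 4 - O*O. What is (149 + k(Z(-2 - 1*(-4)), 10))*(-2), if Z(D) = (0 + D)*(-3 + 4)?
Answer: -298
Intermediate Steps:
Z(D) = D (Z(D) = D*1 = D)
k(O, h) = 4 - O²
(149 + k(Z(-2 - 1*(-4)), 10))*(-2) = (149 + (4 - (-2 - 1*(-4))²))*(-2) = (149 + (4 - (-2 + 4)²))*(-2) = (149 + (4 - 1*2²))*(-2) = (149 + (4 - 1*4))*(-2) = (149 + (4 - 4))*(-2) = (149 + 0)*(-2) = 149*(-2) = -298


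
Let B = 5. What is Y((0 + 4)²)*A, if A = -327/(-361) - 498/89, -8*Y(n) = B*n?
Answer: 1506750/32129 ≈ 46.897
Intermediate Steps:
Y(n) = -5*n/8
A = -150675/32129 (A = -327*(-1/361) - 498*1/89 = 327/361 - 498/89 = -150675/32129 ≈ -4.6897)
Y((0 + 4)²)*A = -5*(0 + 4)²/8*(-150675/32129) = -5/8*4²*(-150675/32129) = -5/8*16*(-150675/32129) = -10*(-150675/32129) = 1506750/32129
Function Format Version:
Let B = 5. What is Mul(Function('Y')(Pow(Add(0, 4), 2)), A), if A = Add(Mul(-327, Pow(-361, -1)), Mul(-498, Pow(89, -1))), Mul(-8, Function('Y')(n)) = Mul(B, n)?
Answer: Rational(1506750, 32129) ≈ 46.897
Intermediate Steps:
Function('Y')(n) = Mul(Rational(-5, 8), n) (Function('Y')(n) = Mul(Rational(-1, 8), Mul(5, n)) = Mul(Rational(-5, 8), n))
A = Rational(-150675, 32129) (A = Add(Mul(-327, Rational(-1, 361)), Mul(-498, Rational(1, 89))) = Add(Rational(327, 361), Rational(-498, 89)) = Rational(-150675, 32129) ≈ -4.6897)
Mul(Function('Y')(Pow(Add(0, 4), 2)), A) = Mul(Mul(Rational(-5, 8), Pow(Add(0, 4), 2)), Rational(-150675, 32129)) = Mul(Mul(Rational(-5, 8), Pow(4, 2)), Rational(-150675, 32129)) = Mul(Mul(Rational(-5, 8), 16), Rational(-150675, 32129)) = Mul(-10, Rational(-150675, 32129)) = Rational(1506750, 32129)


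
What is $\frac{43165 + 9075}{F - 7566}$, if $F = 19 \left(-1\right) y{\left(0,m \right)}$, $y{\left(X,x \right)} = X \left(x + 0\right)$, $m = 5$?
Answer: $- \frac{26120}{3783} \approx -6.9046$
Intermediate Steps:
$y{\left(X,x \right)} = X x$
$F = 0$ ($F = 19 \left(-1\right) 0 \cdot 5 = \left(-19\right) 0 = 0$)
$\frac{43165 + 9075}{F - 7566} = \frac{43165 + 9075}{0 - 7566} = \frac{52240}{-7566} = 52240 \left(- \frac{1}{7566}\right) = - \frac{26120}{3783}$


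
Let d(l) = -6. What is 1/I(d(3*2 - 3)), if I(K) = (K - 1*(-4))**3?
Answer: -1/8 ≈ -0.12500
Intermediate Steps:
I(K) = (4 + K)**3 (I(K) = (K + 4)**3 = (4 + K)**3)
1/I(d(3*2 - 3)) = 1/((4 - 6)**3) = 1/((-2)**3) = 1/(-8) = -1/8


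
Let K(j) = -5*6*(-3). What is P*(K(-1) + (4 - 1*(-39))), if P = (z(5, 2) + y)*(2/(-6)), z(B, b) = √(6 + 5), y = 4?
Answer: -532/3 - 133*√11/3 ≈ -324.37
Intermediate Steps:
z(B, b) = √11
K(j) = 90 (K(j) = -30*(-3) = 90)
P = -4/3 - √11/3 (P = (√11 + 4)*(2/(-6)) = (4 + √11)*(2*(-⅙)) = (4 + √11)*(-⅓) = -4/3 - √11/3 ≈ -2.4389)
P*(K(-1) + (4 - 1*(-39))) = (-4/3 - √11/3)*(90 + (4 - 1*(-39))) = (-4/3 - √11/3)*(90 + (4 + 39)) = (-4/3 - √11/3)*(90 + 43) = (-4/3 - √11/3)*133 = -532/3 - 133*√11/3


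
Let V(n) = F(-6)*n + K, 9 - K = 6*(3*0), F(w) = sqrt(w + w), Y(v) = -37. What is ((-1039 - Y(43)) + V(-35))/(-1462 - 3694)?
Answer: 993/5156 + 35*I*sqrt(3)/2578 ≈ 0.19259 + 0.023515*I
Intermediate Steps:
F(w) = sqrt(2)*sqrt(w) (F(w) = sqrt(2*w) = sqrt(2)*sqrt(w))
K = 9 (K = 9 - 6*3*0 = 9 - 6*0 = 9 - 1*0 = 9 + 0 = 9)
V(n) = 9 + 2*I*n*sqrt(3) (V(n) = (sqrt(2)*sqrt(-6))*n + 9 = (sqrt(2)*(I*sqrt(6)))*n + 9 = (2*I*sqrt(3))*n + 9 = 2*I*n*sqrt(3) + 9 = 9 + 2*I*n*sqrt(3))
((-1039 - Y(43)) + V(-35))/(-1462 - 3694) = ((-1039 - 1*(-37)) + (9 + 2*I*(-35)*sqrt(3)))/(-1462 - 3694) = ((-1039 + 37) + (9 - 70*I*sqrt(3)))/(-5156) = (-1002 + (9 - 70*I*sqrt(3)))*(-1/5156) = (-993 - 70*I*sqrt(3))*(-1/5156) = 993/5156 + 35*I*sqrt(3)/2578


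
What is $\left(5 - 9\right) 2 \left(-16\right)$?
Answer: $128$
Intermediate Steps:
$\left(5 - 9\right) 2 \left(-16\right) = \left(-4\right) 2 \left(-16\right) = \left(-8\right) \left(-16\right) = 128$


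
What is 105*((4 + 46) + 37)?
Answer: 9135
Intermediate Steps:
105*((4 + 46) + 37) = 105*(50 + 37) = 105*87 = 9135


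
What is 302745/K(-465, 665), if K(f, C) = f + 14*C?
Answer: 60549/1769 ≈ 34.228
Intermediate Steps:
302745/K(-465, 665) = 302745/(-465 + 14*665) = 302745/(-465 + 9310) = 302745/8845 = 302745*(1/8845) = 60549/1769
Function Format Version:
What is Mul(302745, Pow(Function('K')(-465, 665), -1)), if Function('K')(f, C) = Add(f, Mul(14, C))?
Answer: Rational(60549, 1769) ≈ 34.228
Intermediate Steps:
Mul(302745, Pow(Function('K')(-465, 665), -1)) = Mul(302745, Pow(Add(-465, Mul(14, 665)), -1)) = Mul(302745, Pow(Add(-465, 9310), -1)) = Mul(302745, Pow(8845, -1)) = Mul(302745, Rational(1, 8845)) = Rational(60549, 1769)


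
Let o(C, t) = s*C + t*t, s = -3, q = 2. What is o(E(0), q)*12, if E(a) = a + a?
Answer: 48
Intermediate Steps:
E(a) = 2*a
o(C, t) = t² - 3*C (o(C, t) = -3*C + t*t = -3*C + t² = t² - 3*C)
o(E(0), q)*12 = (2² - 6*0)*12 = (4 - 3*0)*12 = (4 + 0)*12 = 4*12 = 48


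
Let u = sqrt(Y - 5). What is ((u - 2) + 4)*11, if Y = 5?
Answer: 22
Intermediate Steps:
u = 0 (u = sqrt(5 - 5) = sqrt(0) = 0)
((u - 2) + 4)*11 = ((0 - 2) + 4)*11 = (-2 + 4)*11 = 2*11 = 22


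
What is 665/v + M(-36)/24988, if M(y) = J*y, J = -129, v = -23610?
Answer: 4651391/29498334 ≈ 0.15768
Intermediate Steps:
M(y) = -129*y
665/v + M(-36)/24988 = 665/(-23610) - 129*(-36)/24988 = 665*(-1/23610) + 4644*(1/24988) = -133/4722 + 1161/6247 = 4651391/29498334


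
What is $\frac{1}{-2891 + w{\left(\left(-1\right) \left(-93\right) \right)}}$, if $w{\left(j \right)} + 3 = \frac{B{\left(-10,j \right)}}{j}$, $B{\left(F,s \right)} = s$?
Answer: $- \frac{1}{2893} \approx -0.00034566$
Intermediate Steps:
$w{\left(j \right)} = -2$ ($w{\left(j \right)} = -3 + \frac{j}{j} = -3 + 1 = -2$)
$\frac{1}{-2891 + w{\left(\left(-1\right) \left(-93\right) \right)}} = \frac{1}{-2891 - 2} = \frac{1}{-2893} = - \frac{1}{2893}$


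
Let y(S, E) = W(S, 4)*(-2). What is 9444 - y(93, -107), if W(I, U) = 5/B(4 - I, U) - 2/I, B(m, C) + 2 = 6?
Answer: 1757041/186 ≈ 9446.5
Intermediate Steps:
B(m, C) = 4 (B(m, C) = -2 + 6 = 4)
W(I, U) = 5/4 - 2/I
y(S, E) = -5/2 + 4/S (y(S, E) = (5/4 - 2/S)*(-2) = -5/2 + 4/S)
9444 - y(93, -107) = 9444 - (-5/2 + 4/93) = 9444 - 1*(-457/186) = 9444 + 457/186 = 1757041/186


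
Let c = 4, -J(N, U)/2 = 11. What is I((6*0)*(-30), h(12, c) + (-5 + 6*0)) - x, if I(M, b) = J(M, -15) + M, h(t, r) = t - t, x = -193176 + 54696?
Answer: 138458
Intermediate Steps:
J(N, U) = -22 (J(N, U) = -2*11 = -22)
x = -138480
h(t, r) = 0
I(M, b) = -22 + M
I((6*0)*(-30), h(12, c) + (-5 + 6*0)) - x = (-22 + (6*0)*(-30)) - 1*(-138480) = (-22 + 0*(-30)) + 138480 = (-22 + 0) + 138480 = -22 + 138480 = 138458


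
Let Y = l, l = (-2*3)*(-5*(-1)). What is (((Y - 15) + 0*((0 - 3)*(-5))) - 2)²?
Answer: 2209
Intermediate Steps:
l = -30 (l = -6*5 = -30)
Y = -30
(((Y - 15) + 0*((0 - 3)*(-5))) - 2)² = (((-30 - 15) + 0*((0 - 3)*(-5))) - 2)² = ((-45 + 0*(-3*(-5))) - 2)² = ((-45 + 0*15) - 2)² = ((-45 + 0) - 2)² = (-45 - 2)² = (-47)² = 2209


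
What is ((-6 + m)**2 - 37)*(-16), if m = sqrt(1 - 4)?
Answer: 64 + 192*I*sqrt(3) ≈ 64.0 + 332.55*I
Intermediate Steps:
m = I*sqrt(3) (m = sqrt(-3) = I*sqrt(3) ≈ 1.732*I)
((-6 + m)**2 - 37)*(-16) = ((-6 + I*sqrt(3))**2 - 37)*(-16) = (-37 + (-6 + I*sqrt(3))**2)*(-16) = 592 - 16*(-6 + I*sqrt(3))**2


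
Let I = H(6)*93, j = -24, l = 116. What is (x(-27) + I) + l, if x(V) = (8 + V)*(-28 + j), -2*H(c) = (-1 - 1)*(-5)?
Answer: 639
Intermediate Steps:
H(c) = -5 (H(c) = -(-1 - 1)*(-5)/2 = -(-1)*(-5) = -½*10 = -5)
x(V) = -416 - 52*V (x(V) = (8 + V)*(-28 - 24) = (8 + V)*(-52) = -416 - 52*V)
I = -465 (I = -5*93 = -465)
(x(-27) + I) + l = ((-416 - 52*(-27)) - 465) + 116 = ((-416 + 1404) - 465) + 116 = (988 - 465) + 116 = 523 + 116 = 639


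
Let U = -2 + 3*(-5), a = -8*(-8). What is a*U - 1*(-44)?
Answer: -1044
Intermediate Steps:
a = 64
U = -17 (U = -2 - 15 = -17)
a*U - 1*(-44) = 64*(-17) - 1*(-44) = -1088 + 44 = -1044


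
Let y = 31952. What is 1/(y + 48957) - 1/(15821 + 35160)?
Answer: -29928/4124821729 ≈ -7.2556e-6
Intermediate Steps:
1/(y + 48957) - 1/(15821 + 35160) = 1/(31952 + 48957) - 1/(15821 + 35160) = 1/80909 - 1/50981 = -29928/4124821729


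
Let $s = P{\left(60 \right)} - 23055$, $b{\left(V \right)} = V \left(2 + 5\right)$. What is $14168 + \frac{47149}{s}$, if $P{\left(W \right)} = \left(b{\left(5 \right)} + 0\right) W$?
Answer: $\frac{296843291}{20955} \approx 14166.0$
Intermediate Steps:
$b{\left(V \right)} = 7 V$ ($b{\left(V \right)} = V 7 = 7 V$)
$P{\left(W \right)} = 35 W$ ($P{\left(W \right)} = \left(7 \cdot 5 + 0\right) W = \left(35 + 0\right) W = 35 W$)
$s = -20955$ ($s = 35 \cdot 60 - 23055 = 2100 - 23055 = -20955$)
$14168 + \frac{47149}{s} = 14168 + \frac{47149}{-20955} = 14168 + 47149 \left(- \frac{1}{20955}\right) = 14168 - \frac{47149}{20955} = \frac{296843291}{20955}$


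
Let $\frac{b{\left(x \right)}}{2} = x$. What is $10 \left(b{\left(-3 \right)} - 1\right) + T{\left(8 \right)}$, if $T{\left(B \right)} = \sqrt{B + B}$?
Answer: $-66$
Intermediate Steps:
$b{\left(x \right)} = 2 x$
$T{\left(B \right)} = \sqrt{2} \sqrt{B}$ ($T{\left(B \right)} = \sqrt{2 B} = \sqrt{2} \sqrt{B}$)
$10 \left(b{\left(-3 \right)} - 1\right) + T{\left(8 \right)} = 10 \left(2 \left(-3\right) - 1\right) + \sqrt{2} \sqrt{8} = 10 \left(-6 - 1\right) + \sqrt{2} \cdot 2 \sqrt{2} = 10 \left(-7\right) + 4 = -70 + 4 = -66$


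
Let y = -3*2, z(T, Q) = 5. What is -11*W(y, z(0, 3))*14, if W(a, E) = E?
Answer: -770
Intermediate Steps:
y = -6
-11*W(y, z(0, 3))*14 = -11*5*14 = -55*14 = -770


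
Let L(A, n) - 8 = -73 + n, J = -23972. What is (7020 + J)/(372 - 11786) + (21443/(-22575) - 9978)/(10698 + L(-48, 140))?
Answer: 59671075573/106765008525 ≈ 0.55890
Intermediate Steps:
L(A, n) = -65 + n (L(A, n) = 8 + (-73 + n) = -65 + n)
(7020 + J)/(372 - 11786) + (21443/(-22575) - 9978)/(10698 + L(-48, 140)) = (7020 - 23972)/(372 - 11786) + (21443/(-22575) - 9978)/(10698 + (-65 + 140)) = -16952/(-11414) + (21443*(-1/22575) - 9978)/(10698 + 75) = -16952*(-1/11414) + (-21443/22575 - 9978)/10773 = 652/439 - 225274793/22575*1/10773 = 652/439 - 225274793/243200475 = 59671075573/106765008525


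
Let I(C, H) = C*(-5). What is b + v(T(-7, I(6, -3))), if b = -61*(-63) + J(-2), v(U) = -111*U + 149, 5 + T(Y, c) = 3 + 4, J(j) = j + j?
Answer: 3766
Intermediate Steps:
I(C, H) = -5*C
J(j) = 2*j
T(Y, c) = 2 (T(Y, c) = -5 + (3 + 4) = -5 + 7 = 2)
v(U) = 149 - 111*U
b = 3839 (b = -61*(-63) + 2*(-2) = 3843 - 4 = 3839)
b + v(T(-7, I(6, -3))) = 3839 + (149 - 111*2) = 3839 + (149 - 222) = 3839 - 73 = 3766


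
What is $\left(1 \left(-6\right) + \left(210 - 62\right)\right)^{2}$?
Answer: $20164$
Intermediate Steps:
$\left(1 \left(-6\right) + \left(210 - 62\right)\right)^{2} = \left(-6 + 148\right)^{2} = 142^{2} = 20164$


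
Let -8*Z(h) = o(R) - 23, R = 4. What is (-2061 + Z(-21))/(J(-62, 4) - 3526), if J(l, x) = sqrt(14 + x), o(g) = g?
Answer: 29034847/49730632 + 49407*sqrt(2)/99461264 ≈ 0.58455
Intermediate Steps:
Z(h) = 19/8 (Z(h) = -(4 - 23)/8 = -1/8*(-19) = 19/8)
(-2061 + Z(-21))/(J(-62, 4) - 3526) = (-2061 + 19/8)/(sqrt(14 + 4) - 3526) = -16469/(8*(sqrt(18) - 3526)) = -16469/(8*(3*sqrt(2) - 3526)) = -16469/(8*(-3526 + 3*sqrt(2)))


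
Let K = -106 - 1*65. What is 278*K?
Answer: -47538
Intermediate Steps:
K = -171 (K = -106 - 65 = -171)
278*K = 278*(-171) = -47538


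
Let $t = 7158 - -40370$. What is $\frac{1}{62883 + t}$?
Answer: $\frac{1}{110411} \approx 9.0571 \cdot 10^{-6}$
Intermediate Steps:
$t = 47528$ ($t = 7158 + 40370 = 47528$)
$\frac{1}{62883 + t} = \frac{1}{62883 + 47528} = \frac{1}{110411}$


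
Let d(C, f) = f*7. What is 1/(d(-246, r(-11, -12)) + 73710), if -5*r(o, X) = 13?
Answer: 5/368459 ≈ 1.3570e-5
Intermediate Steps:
r(o, X) = -13/5 (r(o, X) = -1/5*13 = -13/5)
d(C, f) = 7*f
1/(d(-246, r(-11, -12)) + 73710) = 1/(7*(-13/5) + 73710) = 1/(-91/5 + 73710) = 1/(368459/5) = 5/368459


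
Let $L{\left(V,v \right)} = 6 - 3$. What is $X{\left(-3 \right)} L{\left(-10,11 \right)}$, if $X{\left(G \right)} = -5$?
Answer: $-15$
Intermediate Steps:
$L{\left(V,v \right)} = 3$ ($L{\left(V,v \right)} = 6 - 3 = 3$)
$X{\left(-3 \right)} L{\left(-10,11 \right)} = \left(-5\right) 3 = -15$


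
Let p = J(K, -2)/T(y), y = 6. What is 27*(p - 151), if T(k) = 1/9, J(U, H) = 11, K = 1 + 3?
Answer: -1404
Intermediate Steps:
K = 4
T(k) = 1/9
p = 99 (p = 11/(1/9) = 11*9 = 99)
27*(p - 151) = 27*(99 - 151) = 27*(-52) = -1404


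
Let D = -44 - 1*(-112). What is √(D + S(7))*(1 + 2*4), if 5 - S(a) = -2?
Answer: 45*√3 ≈ 77.942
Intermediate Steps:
S(a) = 7 (S(a) = 5 - 1*(-2) = 5 + 2 = 7)
D = 68 (D = -44 + 112 = 68)
√(D + S(7))*(1 + 2*4) = √(68 + 7)*(1 + 2*4) = √75*(1 + 8) = (5*√3)*9 = 45*√3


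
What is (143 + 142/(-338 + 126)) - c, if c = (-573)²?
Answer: -34787787/106 ≈ -3.2819e+5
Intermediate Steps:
c = 328329
(143 + 142/(-338 + 126)) - c = (143 + 142/(-338 + 126)) - 1*328329 = (143 + 142/(-212)) - 328329 = (143 + 142*(-1/212)) - 328329 = (143 - 71/106) - 328329 = 15087/106 - 328329 = -34787787/106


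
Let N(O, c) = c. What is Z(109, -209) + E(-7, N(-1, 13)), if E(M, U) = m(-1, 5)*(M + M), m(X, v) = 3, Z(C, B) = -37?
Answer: -79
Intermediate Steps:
E(M, U) = 6*M (E(M, U) = 3*(M + M) = 3*(2*M) = 6*M)
Z(109, -209) + E(-7, N(-1, 13)) = -37 + 6*(-7) = -37 - 42 = -79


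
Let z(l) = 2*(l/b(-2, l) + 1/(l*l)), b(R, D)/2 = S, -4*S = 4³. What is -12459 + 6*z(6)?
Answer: -149531/12 ≈ -12461.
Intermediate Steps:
S = -16 (S = -¼*4³ = -¼*64 = -16)
b(R, D) = -32 (b(R, D) = 2*(-16) = -32)
z(l) = 2/l² - l/16 (z(l) = 2*(l/(-32) + 1/(l*l)) = 2*(l*(-1/32) + l⁻²) = 2*(-l/32 + l⁻²) = 2*(l⁻² - l/32) = 2/l² - l/16)
-12459 + 6*z(6) = -12459 + 6*(2/6² - 1/16*6) = -12459 + 6*(2*(1/36) - 3/8) = -12459 + 6*(1/18 - 3/8) = -12459 + 6*(-23/72) = -12459 - 23/12 = -149531/12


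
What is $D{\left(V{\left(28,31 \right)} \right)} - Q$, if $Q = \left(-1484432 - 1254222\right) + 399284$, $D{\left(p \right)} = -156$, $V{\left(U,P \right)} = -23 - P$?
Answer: $2339214$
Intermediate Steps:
$Q = -2339370$ ($Q = -2738654 + 399284 = -2339370$)
$D{\left(V{\left(28,31 \right)} \right)} - Q = -156 - -2339370 = -156 + 2339370 = 2339214$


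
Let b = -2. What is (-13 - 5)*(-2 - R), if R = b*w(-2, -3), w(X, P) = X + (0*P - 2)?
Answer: 180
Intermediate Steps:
w(X, P) = -2 + X (w(X, P) = X + (0 - 2) = X - 2 = -2 + X)
R = 8 (R = -2*(-2 - 2) = -2*(-4) = 8)
(-13 - 5)*(-2 - R) = (-13 - 5)*(-2 - 1*8) = -18*(-2 - 8) = -18*(-10) = 180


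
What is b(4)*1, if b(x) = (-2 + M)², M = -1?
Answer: 9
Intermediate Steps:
b(x) = 9 (b(x) = (-2 - 1)² = (-3)² = 9)
b(4)*1 = 9*1 = 9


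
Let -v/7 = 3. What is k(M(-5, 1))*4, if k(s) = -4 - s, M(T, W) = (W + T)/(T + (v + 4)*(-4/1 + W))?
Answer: -360/23 ≈ -15.652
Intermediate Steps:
v = -21 (v = -7*3 = -21)
M(T, W) = (T + W)/(68 + T - 17*W) (M(T, W) = (W + T)/(T + (-21 + 4)*(-4/1 + W)) = (T + W)/(T - 17*(-4*1 + W)) = (T + W)/(T - 17*(-4 + W)) = (T + W)/(T + (68 - 17*W)) = (T + W)/(68 + T - 17*W))
k(M(-5, 1))*4 = (-4 - (-5 + 1)/(68 - 5 - 17*1))*4 = (-4 - (-4)/(68 - 5 - 17))*4 = (-4 - (-4)/46)*4 = (-4 - 1*(-2/23))*4 = (-4 + 2/23)*4 = -90/23*4 = -360/23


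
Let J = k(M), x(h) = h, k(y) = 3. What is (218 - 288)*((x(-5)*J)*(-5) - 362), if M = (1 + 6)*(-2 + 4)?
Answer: 20090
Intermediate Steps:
M = 14 (M = 7*2 = 14)
J = 3
(218 - 288)*((x(-5)*J)*(-5) - 362) = (218 - 288)*(-5*3*(-5) - 362) = -70*(-15*(-5) - 362) = -70*(75 - 362) = -70*(-287) = 20090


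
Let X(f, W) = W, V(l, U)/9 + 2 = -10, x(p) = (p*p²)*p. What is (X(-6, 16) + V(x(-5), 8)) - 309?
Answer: -401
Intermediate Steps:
x(p) = p⁴ (x(p) = p³*p = p⁴)
V(l, U) = -108 (V(l, U) = -18 + 9*(-10) = -18 - 90 = -108)
(X(-6, 16) + V(x(-5), 8)) - 309 = (16 - 108) - 309 = -92 - 309 = -401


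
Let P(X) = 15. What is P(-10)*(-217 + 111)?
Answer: -1590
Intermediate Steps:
P(-10)*(-217 + 111) = 15*(-217 + 111) = 15*(-106) = -1590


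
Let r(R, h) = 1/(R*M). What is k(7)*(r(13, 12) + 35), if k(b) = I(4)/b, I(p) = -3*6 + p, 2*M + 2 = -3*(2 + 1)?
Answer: -10006/143 ≈ -69.972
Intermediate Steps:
M = -11/2 (M = -1 + (-3*(2 + 1))/2 = -1 + (-3*3)/2 = -1 + (½)*(-9) = -1 - 9/2 = -11/2 ≈ -5.5000)
I(p) = -18 + p
r(R, h) = -2/(11*R) (r(R, h) = 1/(R*(-11/2)) = -2/11/R = -2/(11*R))
k(b) = -14/b (k(b) = (-18 + 4)/b = -14/b)
k(7)*(r(13, 12) + 35) = (-14/7)*(-2/11/13 + 35) = (-14*⅐)*(-2/11*1/13 + 35) = -2*(-2/143 + 35) = -2*5003/143 = -10006/143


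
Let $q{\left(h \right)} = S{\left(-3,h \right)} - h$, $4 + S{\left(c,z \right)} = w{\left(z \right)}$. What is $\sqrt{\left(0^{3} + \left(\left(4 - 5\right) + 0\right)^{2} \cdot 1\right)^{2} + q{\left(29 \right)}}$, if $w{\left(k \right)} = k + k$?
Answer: $\sqrt{26} \approx 5.099$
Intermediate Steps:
$w{\left(k \right)} = 2 k$
$S{\left(c,z \right)} = -4 + 2 z$
$q{\left(h \right)} = -4 + h$ ($q{\left(h \right)} = \left(-4 + 2 h\right) - h = -4 + h$)
$\sqrt{\left(0^{3} + \left(\left(4 - 5\right) + 0\right)^{2} \cdot 1\right)^{2} + q{\left(29 \right)}} = \sqrt{\left(0^{3} + \left(\left(4 - 5\right) + 0\right)^{2} \cdot 1\right)^{2} + \left(-4 + 29\right)} = \sqrt{\left(0 + \left(\left(4 - 5\right) + 0\right)^{2} \cdot 1\right)^{2} + 25} = \sqrt{\left(0 + \left(-1 + 0\right)^{2} \cdot 1\right)^{2} + 25} = \sqrt{\left(0 + \left(-1\right)^{2} \cdot 1\right)^{2} + 25} = \sqrt{\left(0 + 1 \cdot 1\right)^{2} + 25} = \sqrt{\left(0 + 1\right)^{2} + 25} = \sqrt{1^{2} + 25} = \sqrt{1 + 25} = \sqrt{26}$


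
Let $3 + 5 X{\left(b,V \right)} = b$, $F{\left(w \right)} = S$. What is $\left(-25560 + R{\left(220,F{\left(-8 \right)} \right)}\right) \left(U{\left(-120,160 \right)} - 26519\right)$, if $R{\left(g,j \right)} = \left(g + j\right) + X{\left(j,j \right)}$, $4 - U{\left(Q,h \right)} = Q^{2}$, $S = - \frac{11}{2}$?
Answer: $1037080688$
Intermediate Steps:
$S = - \frac{11}{2}$ ($S = \left(-11\right) \frac{1}{2} = - \frac{11}{2} \approx -5.5$)
$F{\left(w \right)} = - \frac{11}{2}$
$X{\left(b,V \right)} = - \frac{3}{5} + \frac{b}{5}$
$U{\left(Q,h \right)} = 4 - Q^{2}$
$R{\left(g,j \right)} = - \frac{3}{5} + g + \frac{6 j}{5}$ ($R{\left(g,j \right)} = \left(g + j\right) + \left(- \frac{3}{5} + \frac{j}{5}\right) = - \frac{3}{5} + g + \frac{6 j}{5}$)
$\left(-25560 + R{\left(220,F{\left(-8 \right)} \right)}\right) \left(U{\left(-120,160 \right)} - 26519\right) = \left(-25560 + \left(- \frac{3}{5} + 220 + \frac{6}{5} \left(- \frac{11}{2}\right)\right)\right) \left(\left(4 - \left(-120\right)^{2}\right) - 26519\right) = \left(-25560 - - \frac{1064}{5}\right) \left(\left(4 - 14400\right) - 26519\right) = \left(-25560 + \frac{1064}{5}\right) \left(\left(4 - 14400\right) - 26519\right) = - \frac{126736 \left(-14396 - 26519\right)}{5} = \left(- \frac{126736}{5}\right) \left(-40915\right) = 1037080688$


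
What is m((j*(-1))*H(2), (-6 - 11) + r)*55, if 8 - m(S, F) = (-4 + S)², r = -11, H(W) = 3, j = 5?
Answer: -19415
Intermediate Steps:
m(S, F) = 8 - (-4 + S)²
m((j*(-1))*H(2), (-6 - 11) + r)*55 = (8 - (-4 + (5*(-1))*3)²)*55 = (8 - (-4 - 5*3)²)*55 = (8 - (-4 - 15)²)*55 = (8 - 1*(-19)²)*55 = (8 - 1*361)*55 = (8 - 361)*55 = -353*55 = -19415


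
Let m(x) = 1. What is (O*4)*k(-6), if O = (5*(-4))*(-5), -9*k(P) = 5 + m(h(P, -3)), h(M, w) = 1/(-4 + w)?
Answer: -800/3 ≈ -266.67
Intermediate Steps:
k(P) = -⅔ (k(P) = -(5 + 1)/9 = -⅑*6 = -⅔)
O = 100 (O = -20*(-5) = 100)
(O*4)*k(-6) = (100*4)*(-⅔) = 400*(-⅔) = -800/3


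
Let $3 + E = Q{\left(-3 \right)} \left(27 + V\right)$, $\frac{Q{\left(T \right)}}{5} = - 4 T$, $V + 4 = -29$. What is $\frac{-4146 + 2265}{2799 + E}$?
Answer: $- \frac{627}{812} \approx -0.77217$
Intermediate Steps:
$V = -33$ ($V = -4 - 29 = -33$)
$Q{\left(T \right)} = - 20 T$ ($Q{\left(T \right)} = 5 \left(- 4 T\right) = - 20 T$)
$E = -363$ ($E = -3 + \left(-20\right) \left(-3\right) \left(27 - 33\right) = -3 + 60 \left(-6\right) = -3 - 360 = -363$)
$\frac{-4146 + 2265}{2799 + E} = \frac{-4146 + 2265}{2799 - 363} = - \frac{1881}{2436} = \left(-1881\right) \frac{1}{2436} = - \frac{627}{812}$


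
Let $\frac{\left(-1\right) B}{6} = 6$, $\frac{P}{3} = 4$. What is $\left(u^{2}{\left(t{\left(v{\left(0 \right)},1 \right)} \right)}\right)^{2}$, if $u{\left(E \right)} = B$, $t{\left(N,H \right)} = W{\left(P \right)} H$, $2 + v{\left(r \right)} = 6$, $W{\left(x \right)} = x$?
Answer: $1679616$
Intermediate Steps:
$P = 12$ ($P = 3 \cdot 4 = 12$)
$v{\left(r \right)} = 4$ ($v{\left(r \right)} = -2 + 6 = 4$)
$t{\left(N,H \right)} = 12 H$
$B = -36$ ($B = \left(-6\right) 6 = -36$)
$u{\left(E \right)} = -36$
$\left(u^{2}{\left(t{\left(v{\left(0 \right)},1 \right)} \right)}\right)^{2} = \left(\left(-36\right)^{2}\right)^{2} = 1296^{2} = 1679616$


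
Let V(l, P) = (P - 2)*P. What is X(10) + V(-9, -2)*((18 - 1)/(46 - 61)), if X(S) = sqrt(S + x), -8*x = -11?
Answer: -136/15 + sqrt(182)/4 ≈ -5.6940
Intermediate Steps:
x = 11/8 (x = -1/8*(-11) = 11/8 ≈ 1.3750)
X(S) = sqrt(11/8 + S) (X(S) = sqrt(S + 11/8) = sqrt(11/8 + S))
V(l, P) = P*(-2 + P) (V(l, P) = (-2 + P)*P = P*(-2 + P))
X(10) + V(-9, -2)*((18 - 1)/(46 - 61)) = sqrt(22 + 16*10)/4 + (-2*(-2 - 2))*((18 - 1)/(46 - 61)) = sqrt(22 + 160)/4 + (-2*(-4))*(17/(-15)) = sqrt(182)/4 + 8*(17*(-1/15)) = sqrt(182)/4 + 8*(-17/15) = sqrt(182)/4 - 136/15 = -136/15 + sqrt(182)/4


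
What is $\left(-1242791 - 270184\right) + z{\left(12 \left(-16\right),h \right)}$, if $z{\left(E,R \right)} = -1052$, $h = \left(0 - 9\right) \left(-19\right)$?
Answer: $-1514027$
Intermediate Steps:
$h = 171$ ($h = \left(-9\right) \left(-19\right) = 171$)
$\left(-1242791 - 270184\right) + z{\left(12 \left(-16\right),h \right)} = \left(-1242791 - 270184\right) - 1052 = -1512975 - 1052 = -1514027$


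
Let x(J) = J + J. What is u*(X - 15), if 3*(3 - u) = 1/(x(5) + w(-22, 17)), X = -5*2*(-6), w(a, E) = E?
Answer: 1210/9 ≈ 134.44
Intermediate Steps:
x(J) = 2*J
X = 60 (X = -10*(-6) = 60)
u = 242/81 (u = 3 - 1/(3*(2*5 + 17)) = 3 - 1/(3*(10 + 17)) = 3 - ⅓/27 = 3 - ⅓*1/27 = 3 - 1/81 = 242/81 ≈ 2.9877)
u*(X - 15) = 242*(60 - 15)/81 = (242/81)*45 = 1210/9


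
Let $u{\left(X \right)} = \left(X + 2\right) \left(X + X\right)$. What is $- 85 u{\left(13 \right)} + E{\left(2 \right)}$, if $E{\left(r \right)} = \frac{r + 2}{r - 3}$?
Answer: $-33154$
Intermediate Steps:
$u{\left(X \right)} = 2 X \left(2 + X\right)$ ($u{\left(X \right)} = \left(2 + X\right) 2 X = 2 X \left(2 + X\right)$)
$E{\left(r \right)} = \frac{2 + r}{-3 + r}$
$- 85 u{\left(13 \right)} + E{\left(2 \right)} = - 85 \cdot 2 \cdot 13 \left(2 + 13\right) + \frac{2 + 2}{-3 + 2} = - 85 \cdot 2 \cdot 13 \cdot 15 + \frac{1}{-1} \cdot 4 = \left(-85\right) 390 - 4 = -33150 - 4 = -33154$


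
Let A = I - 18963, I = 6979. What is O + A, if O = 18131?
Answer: 6147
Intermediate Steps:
A = -11984 (A = 6979 - 18963 = -11984)
O + A = 18131 - 11984 = 6147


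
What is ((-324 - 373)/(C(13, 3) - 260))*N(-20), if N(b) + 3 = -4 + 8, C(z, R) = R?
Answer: 697/257 ≈ 2.7121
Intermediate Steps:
N(b) = 1 (N(b) = -3 + (-4 + 8) = -3 + 4 = 1)
((-324 - 373)/(C(13, 3) - 260))*N(-20) = ((-324 - 373)/(3 - 260))*1 = -697/(-257)*1 = -697*(-1/257)*1 = (697/257)*1 = 697/257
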